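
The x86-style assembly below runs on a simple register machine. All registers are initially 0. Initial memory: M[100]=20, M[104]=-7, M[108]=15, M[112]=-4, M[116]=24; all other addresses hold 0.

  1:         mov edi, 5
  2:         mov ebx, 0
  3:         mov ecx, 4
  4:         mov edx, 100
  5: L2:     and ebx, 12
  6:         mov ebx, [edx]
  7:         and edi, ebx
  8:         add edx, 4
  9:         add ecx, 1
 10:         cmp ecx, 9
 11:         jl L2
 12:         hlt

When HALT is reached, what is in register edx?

120

mov edi, 5 → edi=5
mov ebx, 0 → ebx=0
mov ecx, 4 → ecx=4
mov edx, 100 → edx=100
and ebx, 12 → ebx=0&12=0
mov ebx, [edx] → ebx=M[100]=20
and edi, ebx → edi=5&20=4
add edx, 4 → edx=100+4=104
add ecx, 1 → ecx=4+1=5
cmp ecx, 9  (cmp 5,9)
jl L2: taken
and ebx, 12 → ebx=20&12=4
mov ebx, [edx] → ebx=M[104]=-7
and edi, ebx → edi=4&(-7)=0
add edx, 4 → edx=104+4=108
add ecx, 1 → ecx=5+1=6
cmp ecx, 9  (cmp 6,9)
jl L2: taken
and ebx, 12 → ebx=(-7)&12=8
mov ebx, [edx] → ebx=M[108]=15
and edi, ebx → edi=0&15=0
add edx, 4 → edx=108+4=112
add ecx, 1 → ecx=6+1=7
cmp ecx, 9  (cmp 7,9)
jl L2: taken
and ebx, 12 → ebx=15&12=12
mov ebx, [edx] → ebx=M[112]=-4
and edi, ebx → edi=0&(-4)=0
add edx, 4 → edx=112+4=116
add ecx, 1 → ecx=7+1=8
cmp ecx, 9  (cmp 8,9)
jl L2: taken
and ebx, 12 → ebx=(-4)&12=12
mov ebx, [edx] → ebx=M[116]=24
and edi, ebx → edi=0&24=0
add edx, 4 → edx=116+4=120
add ecx, 1 → ecx=8+1=9
cmp ecx, 9  (cmp 9,9)
jl L2: not taken
halt.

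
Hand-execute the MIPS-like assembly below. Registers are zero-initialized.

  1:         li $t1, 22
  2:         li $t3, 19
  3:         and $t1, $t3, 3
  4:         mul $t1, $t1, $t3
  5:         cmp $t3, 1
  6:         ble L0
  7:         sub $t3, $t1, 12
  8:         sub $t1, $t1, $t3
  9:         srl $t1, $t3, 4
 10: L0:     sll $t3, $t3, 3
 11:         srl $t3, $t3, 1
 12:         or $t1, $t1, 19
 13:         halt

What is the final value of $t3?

180

after li $t1, 22: $t1=22
after li $t3, 19: $t3=19
after and $t1, $t3, 3: $t1=19&3=3
after mul $t1, $t1, $t3: $t1=3*19=57
cmp $t3, 1  (cmp 19,1)
ble L0: not taken
after sub $t3, $t1, 12: $t3=57-12=45
after sub $t1, $t1, $t3: $t1=57-45=12
after srl $t1, $t3, 4: $t1=45>>4=2
after sll $t3, $t3, 3: $t3=45<<3=360
after srl $t3, $t3, 1: $t3=360>>1=180
after or $t1, $t1, 19: $t1=2|19=19
halt.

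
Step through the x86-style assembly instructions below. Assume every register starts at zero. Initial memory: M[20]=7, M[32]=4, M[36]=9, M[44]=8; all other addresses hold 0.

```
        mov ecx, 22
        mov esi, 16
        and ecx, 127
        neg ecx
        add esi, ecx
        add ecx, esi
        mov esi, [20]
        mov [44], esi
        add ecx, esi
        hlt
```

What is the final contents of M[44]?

ecx=22
esi=16
ecx=22&127=22
ecx=-(22)=-22
esi=16+(-22)=-6
ecx=(-22)+(-6)=-28
esi=M[20]=7
mov [44], esi → M[44]=7
ecx=(-28)+7=-21
halt.

7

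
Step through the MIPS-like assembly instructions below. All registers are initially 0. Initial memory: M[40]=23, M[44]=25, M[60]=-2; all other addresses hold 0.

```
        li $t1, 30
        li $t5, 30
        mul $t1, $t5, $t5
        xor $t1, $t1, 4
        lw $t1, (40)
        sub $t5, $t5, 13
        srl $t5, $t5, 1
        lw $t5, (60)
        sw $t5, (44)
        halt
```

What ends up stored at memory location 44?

-2

after li $t1, 30: $t1=30
after li $t5, 30: $t5=30
after mul $t1, $t5, $t5: $t1=30*30=900
after xor $t1, $t1, 4: $t1=900^4=896
after lw $t1, (40): $t1=M[40]=23
after sub $t5, $t5, 13: $t5=30-13=17
after srl $t5, $t5, 1: $t5=17>>1=8
after lw $t5, (60): $t5=M[60]=-2
sw $t5, (44) → M[44]=-2
halt.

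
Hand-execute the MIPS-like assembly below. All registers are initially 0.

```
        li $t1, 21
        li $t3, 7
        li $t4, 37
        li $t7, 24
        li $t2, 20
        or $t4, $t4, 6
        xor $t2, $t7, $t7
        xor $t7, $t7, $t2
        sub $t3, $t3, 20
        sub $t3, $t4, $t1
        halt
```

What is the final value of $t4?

after li $t1, 21: $t1=21
after li $t3, 7: $t3=7
after li $t4, 37: $t4=37
after li $t7, 24: $t7=24
after li $t2, 20: $t2=20
after or $t4, $t4, 6: $t4=37|6=39
after xor $t2, $t7, $t7: $t2=24^24=0
after xor $t7, $t7, $t2: $t7=24^0=24
after sub $t3, $t3, 20: $t3=7-20=-13
after sub $t3, $t4, $t1: $t3=39-21=18
halt.

39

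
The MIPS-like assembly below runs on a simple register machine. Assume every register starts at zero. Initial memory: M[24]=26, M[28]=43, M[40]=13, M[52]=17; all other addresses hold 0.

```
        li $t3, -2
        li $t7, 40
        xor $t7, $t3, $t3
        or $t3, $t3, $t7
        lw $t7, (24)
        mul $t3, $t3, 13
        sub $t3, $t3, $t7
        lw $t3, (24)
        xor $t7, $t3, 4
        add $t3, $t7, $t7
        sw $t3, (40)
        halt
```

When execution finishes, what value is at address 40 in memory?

60

$t3=-2
$t7=40
$t7=(-2)^(-2)=0
$t3=(-2)|0=-2
$t7=M[24]=26
$t3=(-2)*13=-26
$t3=(-26)-26=-52
$t3=M[24]=26
$t7=26^4=30
$t3=30+30=60
sw $t3, (40) → M[40]=60
halt.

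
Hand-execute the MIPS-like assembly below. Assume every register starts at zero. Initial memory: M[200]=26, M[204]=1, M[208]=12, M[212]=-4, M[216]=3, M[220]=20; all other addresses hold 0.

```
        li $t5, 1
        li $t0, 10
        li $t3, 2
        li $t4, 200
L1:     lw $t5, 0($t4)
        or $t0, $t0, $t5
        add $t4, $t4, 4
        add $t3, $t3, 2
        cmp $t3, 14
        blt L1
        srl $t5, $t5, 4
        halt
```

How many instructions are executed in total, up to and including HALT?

42

after li $t5, 1: $t5=1
after li $t0, 10: $t0=10
after li $t3, 2: $t3=2
after li $t4, 200: $t4=200
after lw $t5, 0($t4): $t5=M[200]=26
after or $t0, $t0, $t5: $t0=10|26=26
after add $t4, $t4, 4: $t4=200+4=204
after add $t3, $t3, 2: $t3=2+2=4
cmp $t3, 14  (cmp 4,14)
blt L1: taken
after lw $t5, 0($t4): $t5=M[204]=1
after or $t0, $t0, $t5: $t0=26|1=27
after add $t4, $t4, 4: $t4=204+4=208
after add $t3, $t3, 2: $t3=4+2=6
cmp $t3, 14  (cmp 6,14)
blt L1: taken
after lw $t5, 0($t4): $t5=M[208]=12
after or $t0, $t0, $t5: $t0=27|12=31
after add $t4, $t4, 4: $t4=208+4=212
after add $t3, $t3, 2: $t3=6+2=8
cmp $t3, 14  (cmp 8,14)
blt L1: taken
after lw $t5, 0($t4): $t5=M[212]=-4
after or $t0, $t0, $t5: $t0=31|(-4)=-1
after add $t4, $t4, 4: $t4=212+4=216
after add $t3, $t3, 2: $t3=8+2=10
cmp $t3, 14  (cmp 10,14)
blt L1: taken
after lw $t5, 0($t4): $t5=M[216]=3
after or $t0, $t0, $t5: $t0=(-1)|3=-1
after add $t4, $t4, 4: $t4=216+4=220
after add $t3, $t3, 2: $t3=10+2=12
cmp $t3, 14  (cmp 12,14)
blt L1: taken
after lw $t5, 0($t4): $t5=M[220]=20
after or $t0, $t0, $t5: $t0=(-1)|20=-1
after add $t4, $t4, 4: $t4=220+4=224
after add $t3, $t3, 2: $t3=12+2=14
cmp $t3, 14  (cmp 14,14)
blt L1: not taken
after srl $t5, $t5, 4: $t5=20>>4=1
halt.
Total executed instructions: 42.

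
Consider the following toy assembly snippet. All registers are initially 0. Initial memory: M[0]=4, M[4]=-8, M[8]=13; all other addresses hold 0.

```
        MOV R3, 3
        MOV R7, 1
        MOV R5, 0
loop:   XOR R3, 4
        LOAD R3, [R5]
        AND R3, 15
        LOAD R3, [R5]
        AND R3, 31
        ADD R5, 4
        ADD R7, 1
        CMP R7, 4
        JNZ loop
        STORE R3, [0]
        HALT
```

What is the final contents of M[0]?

13

after MOV R3, 3: R3=3
after MOV R7, 1: R7=1
after MOV R5, 0: R5=0
after XOR R3, 4: R3=3^4=7
after LOAD R3, [R5]: R3=M[0]=4
after AND R3, 15: R3=4&15=4
after LOAD R3, [R5]: R3=M[0]=4
after AND R3, 31: R3=4&31=4
after ADD R5, 4: R5=0+4=4
after ADD R7, 1: R7=1+1=2
CMP R7, 4  (cmp 2,4)
JNZ loop: taken
after XOR R3, 4: R3=4^4=0
after LOAD R3, [R5]: R3=M[4]=-8
after AND R3, 15: R3=(-8)&15=8
after LOAD R3, [R5]: R3=M[4]=-8
after AND R3, 31: R3=(-8)&31=24
after ADD R5, 4: R5=4+4=8
after ADD R7, 1: R7=2+1=3
CMP R7, 4  (cmp 3,4)
JNZ loop: taken
after XOR R3, 4: R3=24^4=28
after LOAD R3, [R5]: R3=M[8]=13
after AND R3, 15: R3=13&15=13
after LOAD R3, [R5]: R3=M[8]=13
after AND R3, 31: R3=13&31=13
after ADD R5, 4: R5=8+4=12
after ADD R7, 1: R7=3+1=4
CMP R7, 4  (cmp 4,4)
JNZ loop: not taken
STORE R3, [0] → M[0]=13
halt.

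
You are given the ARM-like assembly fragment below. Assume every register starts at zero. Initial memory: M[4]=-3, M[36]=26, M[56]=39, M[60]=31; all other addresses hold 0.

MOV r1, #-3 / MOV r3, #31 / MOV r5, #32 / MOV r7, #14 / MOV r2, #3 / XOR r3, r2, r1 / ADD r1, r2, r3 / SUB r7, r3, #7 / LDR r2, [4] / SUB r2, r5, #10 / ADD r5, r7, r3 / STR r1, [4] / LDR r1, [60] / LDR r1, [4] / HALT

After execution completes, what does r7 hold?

-9

MOV r1, #-3 → r1=-3
MOV r3, #31 → r3=31
MOV r5, #32 → r5=32
MOV r7, #14 → r7=14
MOV r2, #3 → r2=3
XOR r3, r2, r1 → r3=3^(-3)=-2
ADD r1, r2, r3 → r1=3+(-2)=1
SUB r7, r3, #7 → r7=(-2)-7=-9
LDR r2, [4] → r2=M[4]=-3
SUB r2, r5, #10 → r2=32-10=22
ADD r5, r7, r3 → r5=(-9)+(-2)=-11
STR r1, [4] → M[4]=1
LDR r1, [60] → r1=M[60]=31
LDR r1, [4] → r1=M[4]=1
halt.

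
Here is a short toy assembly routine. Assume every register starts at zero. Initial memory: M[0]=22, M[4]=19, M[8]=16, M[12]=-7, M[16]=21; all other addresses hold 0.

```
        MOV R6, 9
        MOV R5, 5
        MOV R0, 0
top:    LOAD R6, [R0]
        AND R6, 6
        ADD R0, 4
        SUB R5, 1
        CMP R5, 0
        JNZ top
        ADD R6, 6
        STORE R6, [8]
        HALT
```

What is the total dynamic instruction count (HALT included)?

after MOV R6, 9: R6=9
after MOV R5, 5: R5=5
after MOV R0, 0: R0=0
after LOAD R6, [R0]: R6=M[0]=22
after AND R6, 6: R6=22&6=6
after ADD R0, 4: R0=0+4=4
after SUB R5, 1: R5=5-1=4
CMP R5, 0  (cmp 4,0)
JNZ top: taken
after LOAD R6, [R0]: R6=M[4]=19
after AND R6, 6: R6=19&6=2
after ADD R0, 4: R0=4+4=8
after SUB R5, 1: R5=4-1=3
CMP R5, 0  (cmp 3,0)
JNZ top: taken
after LOAD R6, [R0]: R6=M[8]=16
after AND R6, 6: R6=16&6=0
after ADD R0, 4: R0=8+4=12
after SUB R5, 1: R5=3-1=2
CMP R5, 0  (cmp 2,0)
JNZ top: taken
after LOAD R6, [R0]: R6=M[12]=-7
after AND R6, 6: R6=(-7)&6=0
after ADD R0, 4: R0=12+4=16
after SUB R5, 1: R5=2-1=1
CMP R5, 0  (cmp 1,0)
JNZ top: taken
after LOAD R6, [R0]: R6=M[16]=21
after AND R6, 6: R6=21&6=4
after ADD R0, 4: R0=16+4=20
after SUB R5, 1: R5=1-1=0
CMP R5, 0  (cmp 0,0)
JNZ top: not taken
after ADD R6, 6: R6=4+6=10
STORE R6, [8] → M[8]=10
halt.
Total executed instructions: 36.

36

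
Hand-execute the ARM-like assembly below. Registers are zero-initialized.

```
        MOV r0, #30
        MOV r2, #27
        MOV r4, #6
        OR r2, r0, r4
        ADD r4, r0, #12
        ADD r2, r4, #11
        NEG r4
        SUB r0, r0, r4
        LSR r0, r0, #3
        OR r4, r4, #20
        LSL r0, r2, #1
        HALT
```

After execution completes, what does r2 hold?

r0=30
r2=27
r4=6
r2=30|6=30
r4=30+12=42
r2=42+11=53
r4=-(42)=-42
r0=30-(-42)=72
r0=72>>3=9
r4=(-42)|20=-42
r0=53<<1=106
halt.

53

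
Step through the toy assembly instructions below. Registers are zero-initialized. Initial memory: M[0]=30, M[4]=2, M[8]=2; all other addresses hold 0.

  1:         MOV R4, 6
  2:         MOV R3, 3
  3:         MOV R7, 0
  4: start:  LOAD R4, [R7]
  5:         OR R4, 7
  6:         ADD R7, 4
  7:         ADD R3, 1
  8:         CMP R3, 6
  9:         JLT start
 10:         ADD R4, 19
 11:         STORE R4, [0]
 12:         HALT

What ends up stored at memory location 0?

after MOV R4, 6: R4=6
after MOV R3, 3: R3=3
after MOV R7, 0: R7=0
after LOAD R4, [R7]: R4=M[0]=30
after OR R4, 7: R4=30|7=31
after ADD R7, 4: R7=0+4=4
after ADD R3, 1: R3=3+1=4
CMP R3, 6  (cmp 4,6)
JLT start: taken
after LOAD R4, [R7]: R4=M[4]=2
after OR R4, 7: R4=2|7=7
after ADD R7, 4: R7=4+4=8
after ADD R3, 1: R3=4+1=5
CMP R3, 6  (cmp 5,6)
JLT start: taken
after LOAD R4, [R7]: R4=M[8]=2
after OR R4, 7: R4=2|7=7
after ADD R7, 4: R7=8+4=12
after ADD R3, 1: R3=5+1=6
CMP R3, 6  (cmp 6,6)
JLT start: not taken
after ADD R4, 19: R4=7+19=26
STORE R4, [0] → M[0]=26
halt.

26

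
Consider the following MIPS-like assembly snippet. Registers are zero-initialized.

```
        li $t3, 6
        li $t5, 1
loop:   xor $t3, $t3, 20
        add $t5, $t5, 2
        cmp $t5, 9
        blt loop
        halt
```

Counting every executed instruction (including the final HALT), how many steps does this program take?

after li $t3, 6: $t3=6
after li $t5, 1: $t5=1
after xor $t3, $t3, 20: $t3=6^20=18
after add $t5, $t5, 2: $t5=1+2=3
cmp $t5, 9  (cmp 3,9)
blt loop: taken
after xor $t3, $t3, 20: $t3=18^20=6
after add $t5, $t5, 2: $t5=3+2=5
cmp $t5, 9  (cmp 5,9)
blt loop: taken
after xor $t3, $t3, 20: $t3=6^20=18
after add $t5, $t5, 2: $t5=5+2=7
cmp $t5, 9  (cmp 7,9)
blt loop: taken
after xor $t3, $t3, 20: $t3=18^20=6
after add $t5, $t5, 2: $t5=7+2=9
cmp $t5, 9  (cmp 9,9)
blt loop: not taken
halt.
Total executed instructions: 19.

19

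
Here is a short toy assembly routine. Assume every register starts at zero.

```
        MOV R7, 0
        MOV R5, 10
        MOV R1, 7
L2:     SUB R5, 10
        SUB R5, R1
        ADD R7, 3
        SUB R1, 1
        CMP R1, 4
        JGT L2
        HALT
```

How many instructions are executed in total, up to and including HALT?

22

R7=0
R5=10
R1=7
R5=10-10=0
R5=0-7=-7
R7=0+3=3
R1=7-1=6
CMP R1, 4  (cmp 6,4)
JGT L2: taken
R5=(-7)-10=-17
R5=(-17)-6=-23
R7=3+3=6
R1=6-1=5
CMP R1, 4  (cmp 5,4)
JGT L2: taken
R5=(-23)-10=-33
R5=(-33)-5=-38
R7=6+3=9
R1=5-1=4
CMP R1, 4  (cmp 4,4)
JGT L2: not taken
halt.
Total executed instructions: 22.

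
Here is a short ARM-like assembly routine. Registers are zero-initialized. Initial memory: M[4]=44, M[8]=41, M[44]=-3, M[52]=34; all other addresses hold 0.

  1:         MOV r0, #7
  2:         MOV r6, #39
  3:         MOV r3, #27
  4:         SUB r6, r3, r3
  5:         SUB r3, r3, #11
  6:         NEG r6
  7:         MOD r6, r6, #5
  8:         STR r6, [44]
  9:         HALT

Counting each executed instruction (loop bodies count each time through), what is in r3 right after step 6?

16

after MOV r0, #7: r0=7
after MOV r6, #39: r6=39
after MOV r3, #27: r3=27
after SUB r6, r3, r3: r6=27-27=0
after SUB r3, r3, #11: r3=27-11=16
after NEG r6: r6=-(0)=0
After step 6: r3 = 16.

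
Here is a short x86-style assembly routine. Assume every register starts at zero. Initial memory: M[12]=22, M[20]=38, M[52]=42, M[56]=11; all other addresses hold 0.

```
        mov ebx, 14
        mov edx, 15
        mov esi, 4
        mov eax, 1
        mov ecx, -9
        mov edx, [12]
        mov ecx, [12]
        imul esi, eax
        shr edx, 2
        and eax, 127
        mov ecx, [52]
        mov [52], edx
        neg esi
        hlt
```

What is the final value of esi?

-4

mov ebx, 14 → ebx=14
mov edx, 15 → edx=15
mov esi, 4 → esi=4
mov eax, 1 → eax=1
mov ecx, -9 → ecx=-9
mov edx, [12] → edx=M[12]=22
mov ecx, [12] → ecx=M[12]=22
imul esi, eax → esi=4*1=4
shr edx, 2 → edx=22>>2=5
and eax, 127 → eax=1&127=1
mov ecx, [52] → ecx=M[52]=42
mov [52], edx → M[52]=5
neg esi → esi=-(4)=-4
halt.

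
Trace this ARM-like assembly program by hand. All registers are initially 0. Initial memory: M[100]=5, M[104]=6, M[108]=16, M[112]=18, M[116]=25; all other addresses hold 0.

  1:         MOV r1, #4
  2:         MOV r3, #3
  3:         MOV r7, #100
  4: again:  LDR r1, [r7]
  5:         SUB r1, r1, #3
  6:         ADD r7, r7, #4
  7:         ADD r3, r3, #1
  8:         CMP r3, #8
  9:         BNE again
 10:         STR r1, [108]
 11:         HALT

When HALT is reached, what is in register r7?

120

r1=4
r3=3
r7=100
r1=M[100]=5
r1=5-3=2
r7=100+4=104
r3=3+1=4
CMP r3, #8  (cmp 4,8)
BNE again: taken
r1=M[104]=6
r1=6-3=3
r7=104+4=108
r3=4+1=5
CMP r3, #8  (cmp 5,8)
BNE again: taken
r1=M[108]=16
r1=16-3=13
r7=108+4=112
r3=5+1=6
CMP r3, #8  (cmp 6,8)
BNE again: taken
r1=M[112]=18
r1=18-3=15
r7=112+4=116
r3=6+1=7
CMP r3, #8  (cmp 7,8)
BNE again: taken
r1=M[116]=25
r1=25-3=22
r7=116+4=120
r3=7+1=8
CMP r3, #8  (cmp 8,8)
BNE again: not taken
STR r1, [108] → M[108]=22
halt.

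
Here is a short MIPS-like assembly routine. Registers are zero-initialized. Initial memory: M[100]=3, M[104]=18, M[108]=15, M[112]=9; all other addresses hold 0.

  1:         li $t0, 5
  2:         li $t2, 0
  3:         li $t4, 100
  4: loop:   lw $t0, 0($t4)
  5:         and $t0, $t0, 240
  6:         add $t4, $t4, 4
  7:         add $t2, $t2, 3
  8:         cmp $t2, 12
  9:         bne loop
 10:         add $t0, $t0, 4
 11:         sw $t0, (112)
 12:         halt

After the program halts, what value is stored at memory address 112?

$t0=5
$t2=0
$t4=100
$t0=M[100]=3
$t0=3&240=0
$t4=100+4=104
$t2=0+3=3
cmp $t2, 12  (cmp 3,12)
bne loop: taken
$t0=M[104]=18
$t0=18&240=16
$t4=104+4=108
$t2=3+3=6
cmp $t2, 12  (cmp 6,12)
bne loop: taken
$t0=M[108]=15
$t0=15&240=0
$t4=108+4=112
$t2=6+3=9
cmp $t2, 12  (cmp 9,12)
bne loop: taken
$t0=M[112]=9
$t0=9&240=0
$t4=112+4=116
$t2=9+3=12
cmp $t2, 12  (cmp 12,12)
bne loop: not taken
$t0=0+4=4
sw $t0, (112) → M[112]=4
halt.

4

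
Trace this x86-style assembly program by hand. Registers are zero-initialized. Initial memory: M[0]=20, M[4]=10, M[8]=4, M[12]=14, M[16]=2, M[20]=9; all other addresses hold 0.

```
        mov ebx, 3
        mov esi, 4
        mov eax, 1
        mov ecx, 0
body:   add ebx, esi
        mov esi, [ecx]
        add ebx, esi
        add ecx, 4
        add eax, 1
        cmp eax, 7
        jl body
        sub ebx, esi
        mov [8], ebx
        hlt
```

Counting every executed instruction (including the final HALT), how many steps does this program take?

after mov ebx, 3: ebx=3
after mov esi, 4: esi=4
after mov eax, 1: eax=1
after mov ecx, 0: ecx=0
after add ebx, esi: ebx=3+4=7
after mov esi, [ecx]: esi=M[0]=20
after add ebx, esi: ebx=7+20=27
after add ecx, 4: ecx=0+4=4
after add eax, 1: eax=1+1=2
cmp eax, 7  (cmp 2,7)
jl body: taken
after add ebx, esi: ebx=27+20=47
after mov esi, [ecx]: esi=M[4]=10
after add ebx, esi: ebx=47+10=57
after add ecx, 4: ecx=4+4=8
after add eax, 1: eax=2+1=3
cmp eax, 7  (cmp 3,7)
jl body: taken
after add ebx, esi: ebx=57+10=67
after mov esi, [ecx]: esi=M[8]=4
after add ebx, esi: ebx=67+4=71
after add ecx, 4: ecx=8+4=12
after add eax, 1: eax=3+1=4
cmp eax, 7  (cmp 4,7)
jl body: taken
after add ebx, esi: ebx=71+4=75
after mov esi, [ecx]: esi=M[12]=14
after add ebx, esi: ebx=75+14=89
after add ecx, 4: ecx=12+4=16
after add eax, 1: eax=4+1=5
cmp eax, 7  (cmp 5,7)
jl body: taken
after add ebx, esi: ebx=89+14=103
after mov esi, [ecx]: esi=M[16]=2
after add ebx, esi: ebx=103+2=105
after add ecx, 4: ecx=16+4=20
after add eax, 1: eax=5+1=6
cmp eax, 7  (cmp 6,7)
jl body: taken
after add ebx, esi: ebx=105+2=107
after mov esi, [ecx]: esi=M[20]=9
after add ebx, esi: ebx=107+9=116
after add ecx, 4: ecx=20+4=24
after add eax, 1: eax=6+1=7
cmp eax, 7  (cmp 7,7)
jl body: not taken
after sub ebx, esi: ebx=116-9=107
mov [8], ebx → M[8]=107
halt.
Total executed instructions: 49.

49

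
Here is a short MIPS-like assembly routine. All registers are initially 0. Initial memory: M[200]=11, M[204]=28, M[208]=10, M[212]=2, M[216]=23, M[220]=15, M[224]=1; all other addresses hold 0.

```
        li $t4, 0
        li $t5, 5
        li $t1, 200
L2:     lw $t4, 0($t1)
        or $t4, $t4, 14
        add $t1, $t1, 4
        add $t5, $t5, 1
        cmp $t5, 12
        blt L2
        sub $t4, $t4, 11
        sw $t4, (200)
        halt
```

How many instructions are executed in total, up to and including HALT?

$t4=0
$t5=5
$t1=200
$t4=M[200]=11
$t4=11|14=15
$t1=200+4=204
$t5=5+1=6
cmp $t5, 12  (cmp 6,12)
blt L2: taken
$t4=M[204]=28
$t4=28|14=30
$t1=204+4=208
$t5=6+1=7
cmp $t5, 12  (cmp 7,12)
blt L2: taken
$t4=M[208]=10
$t4=10|14=14
$t1=208+4=212
$t5=7+1=8
cmp $t5, 12  (cmp 8,12)
blt L2: taken
$t4=M[212]=2
$t4=2|14=14
$t1=212+4=216
$t5=8+1=9
cmp $t5, 12  (cmp 9,12)
blt L2: taken
$t4=M[216]=23
$t4=23|14=31
$t1=216+4=220
$t5=9+1=10
cmp $t5, 12  (cmp 10,12)
blt L2: taken
$t4=M[220]=15
$t4=15|14=15
$t1=220+4=224
$t5=10+1=11
cmp $t5, 12  (cmp 11,12)
blt L2: taken
$t4=M[224]=1
$t4=1|14=15
$t1=224+4=228
$t5=11+1=12
cmp $t5, 12  (cmp 12,12)
blt L2: not taken
$t4=15-11=4
sw $t4, (200) → M[200]=4
halt.
Total executed instructions: 48.

48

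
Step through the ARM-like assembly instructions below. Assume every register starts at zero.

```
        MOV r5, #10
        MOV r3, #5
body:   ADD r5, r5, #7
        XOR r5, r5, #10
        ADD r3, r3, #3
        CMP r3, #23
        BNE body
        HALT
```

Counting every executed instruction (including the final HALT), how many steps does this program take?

MOV r5, #10 → r5=10
MOV r3, #5 → r3=5
ADD r5, r5, #7 → r5=10+7=17
XOR r5, r5, #10 → r5=17^10=27
ADD r3, r3, #3 → r3=5+3=8
CMP r3, #23  (cmp 8,23)
BNE body: taken
ADD r5, r5, #7 → r5=27+7=34
XOR r5, r5, #10 → r5=34^10=40
ADD r3, r3, #3 → r3=8+3=11
CMP r3, #23  (cmp 11,23)
BNE body: taken
ADD r5, r5, #7 → r5=40+7=47
XOR r5, r5, #10 → r5=47^10=37
ADD r3, r3, #3 → r3=11+3=14
CMP r3, #23  (cmp 14,23)
BNE body: taken
ADD r5, r5, #7 → r5=37+7=44
XOR r5, r5, #10 → r5=44^10=38
ADD r3, r3, #3 → r3=14+3=17
CMP r3, #23  (cmp 17,23)
BNE body: taken
ADD r5, r5, #7 → r5=38+7=45
XOR r5, r5, #10 → r5=45^10=39
ADD r3, r3, #3 → r3=17+3=20
CMP r3, #23  (cmp 20,23)
BNE body: taken
ADD r5, r5, #7 → r5=39+7=46
XOR r5, r5, #10 → r5=46^10=36
ADD r3, r3, #3 → r3=20+3=23
CMP r3, #23  (cmp 23,23)
BNE body: not taken
halt.
Total executed instructions: 33.

33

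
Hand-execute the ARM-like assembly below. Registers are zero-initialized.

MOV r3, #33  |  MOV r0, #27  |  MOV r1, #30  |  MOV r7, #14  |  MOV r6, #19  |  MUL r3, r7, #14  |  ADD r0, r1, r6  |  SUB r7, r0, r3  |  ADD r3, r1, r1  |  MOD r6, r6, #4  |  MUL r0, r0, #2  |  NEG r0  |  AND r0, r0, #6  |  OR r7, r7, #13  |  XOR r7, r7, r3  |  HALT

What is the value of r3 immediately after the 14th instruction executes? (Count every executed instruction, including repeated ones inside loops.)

60

r3=33
r0=27
r1=30
r7=14
r6=19
r3=14*14=196
r0=30+19=49
r7=49-196=-147
r3=30+30=60
r6=19%4=3
r0=49*2=98
r0=-(98)=-98
r0=(-98)&6=6
r7=(-147)|13=-147
After step 14: r3 = 60.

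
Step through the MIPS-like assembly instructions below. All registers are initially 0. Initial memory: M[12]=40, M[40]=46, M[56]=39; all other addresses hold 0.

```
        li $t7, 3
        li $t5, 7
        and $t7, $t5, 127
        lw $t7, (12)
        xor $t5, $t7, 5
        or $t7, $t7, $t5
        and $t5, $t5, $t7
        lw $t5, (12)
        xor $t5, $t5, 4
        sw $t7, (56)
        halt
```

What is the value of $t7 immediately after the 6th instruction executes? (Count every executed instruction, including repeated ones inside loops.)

45

$t7=3
$t5=7
$t7=7&127=7
$t7=M[12]=40
$t5=40^5=45
$t7=40|45=45
After step 6: $t7 = 45.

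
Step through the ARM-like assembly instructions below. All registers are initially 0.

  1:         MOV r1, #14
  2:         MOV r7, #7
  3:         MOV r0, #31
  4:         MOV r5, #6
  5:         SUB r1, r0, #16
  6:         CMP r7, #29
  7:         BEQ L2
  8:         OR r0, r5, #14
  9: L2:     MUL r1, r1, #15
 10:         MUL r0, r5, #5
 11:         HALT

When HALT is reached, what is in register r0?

after MOV r1, #14: r1=14
after MOV r7, #7: r7=7
after MOV r0, #31: r0=31
after MOV r5, #6: r5=6
after SUB r1, r0, #16: r1=31-16=15
CMP r7, #29  (cmp 7,29)
BEQ L2: not taken
after OR r0, r5, #14: r0=6|14=14
after MUL r1, r1, #15: r1=15*15=225
after MUL r0, r5, #5: r0=6*5=30
halt.

30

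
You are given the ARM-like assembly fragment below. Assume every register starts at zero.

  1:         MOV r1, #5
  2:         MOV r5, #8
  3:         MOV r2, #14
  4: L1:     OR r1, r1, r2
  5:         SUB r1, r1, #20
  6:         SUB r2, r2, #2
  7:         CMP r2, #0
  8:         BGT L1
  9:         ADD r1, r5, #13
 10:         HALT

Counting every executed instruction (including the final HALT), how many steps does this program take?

MOV r1, #5 → r1=5
MOV r5, #8 → r5=8
MOV r2, #14 → r2=14
OR r1, r1, r2 → r1=5|14=15
SUB r1, r1, #20 → r1=15-20=-5
SUB r2, r2, #2 → r2=14-2=12
CMP r2, #0  (cmp 12,0)
BGT L1: taken
OR r1, r1, r2 → r1=(-5)|12=-1
SUB r1, r1, #20 → r1=(-1)-20=-21
SUB r2, r2, #2 → r2=12-2=10
CMP r2, #0  (cmp 10,0)
BGT L1: taken
OR r1, r1, r2 → r1=(-21)|10=-21
SUB r1, r1, #20 → r1=(-21)-20=-41
SUB r2, r2, #2 → r2=10-2=8
CMP r2, #0  (cmp 8,0)
BGT L1: taken
OR r1, r1, r2 → r1=(-41)|8=-33
SUB r1, r1, #20 → r1=(-33)-20=-53
SUB r2, r2, #2 → r2=8-2=6
CMP r2, #0  (cmp 6,0)
BGT L1: taken
OR r1, r1, r2 → r1=(-53)|6=-49
SUB r1, r1, #20 → r1=(-49)-20=-69
SUB r2, r2, #2 → r2=6-2=4
CMP r2, #0  (cmp 4,0)
BGT L1: taken
OR r1, r1, r2 → r1=(-69)|4=-65
SUB r1, r1, #20 → r1=(-65)-20=-85
SUB r2, r2, #2 → r2=4-2=2
CMP r2, #0  (cmp 2,0)
BGT L1: taken
OR r1, r1, r2 → r1=(-85)|2=-85
SUB r1, r1, #20 → r1=(-85)-20=-105
SUB r2, r2, #2 → r2=2-2=0
CMP r2, #0  (cmp 0,0)
BGT L1: not taken
ADD r1, r5, #13 → r1=8+13=21
halt.
Total executed instructions: 40.

40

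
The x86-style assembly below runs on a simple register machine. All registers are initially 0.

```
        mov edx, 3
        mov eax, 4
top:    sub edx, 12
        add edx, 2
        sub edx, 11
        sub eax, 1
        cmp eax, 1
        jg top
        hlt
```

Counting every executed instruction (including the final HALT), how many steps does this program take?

edx=3
eax=4
edx=3-12=-9
edx=(-9)+2=-7
edx=(-7)-11=-18
eax=4-1=3
cmp eax, 1  (cmp 3,1)
jg top: taken
edx=(-18)-12=-30
edx=(-30)+2=-28
edx=(-28)-11=-39
eax=3-1=2
cmp eax, 1  (cmp 2,1)
jg top: taken
edx=(-39)-12=-51
edx=(-51)+2=-49
edx=(-49)-11=-60
eax=2-1=1
cmp eax, 1  (cmp 1,1)
jg top: not taken
halt.
Total executed instructions: 21.

21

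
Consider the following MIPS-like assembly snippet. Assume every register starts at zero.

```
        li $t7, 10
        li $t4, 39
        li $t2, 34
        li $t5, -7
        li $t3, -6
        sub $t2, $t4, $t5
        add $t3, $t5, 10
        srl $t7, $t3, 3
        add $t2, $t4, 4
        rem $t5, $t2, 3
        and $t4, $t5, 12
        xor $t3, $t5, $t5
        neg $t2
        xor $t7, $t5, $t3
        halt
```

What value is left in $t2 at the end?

after li $t7, 10: $t7=10
after li $t4, 39: $t4=39
after li $t2, 34: $t2=34
after li $t5, -7: $t5=-7
after li $t3, -6: $t3=-6
after sub $t2, $t4, $t5: $t2=39-(-7)=46
after add $t3, $t5, 10: $t3=(-7)+10=3
after srl $t7, $t3, 3: $t7=3>>3=0
after add $t2, $t4, 4: $t2=39+4=43
after rem $t5, $t2, 3: $t5=43%3=1
after and $t4, $t5, 12: $t4=1&12=0
after xor $t3, $t5, $t5: $t3=1^1=0
after neg $t2: $t2=-(43)=-43
after xor $t7, $t5, $t3: $t7=1^0=1
halt.

-43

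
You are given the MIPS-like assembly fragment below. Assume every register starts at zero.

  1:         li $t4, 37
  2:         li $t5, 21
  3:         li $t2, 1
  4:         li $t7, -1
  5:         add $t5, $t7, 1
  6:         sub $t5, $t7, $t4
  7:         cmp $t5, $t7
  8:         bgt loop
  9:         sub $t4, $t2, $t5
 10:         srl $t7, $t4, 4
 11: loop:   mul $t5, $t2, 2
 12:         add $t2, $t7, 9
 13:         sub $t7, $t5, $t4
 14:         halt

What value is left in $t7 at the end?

after li $t4, 37: $t4=37
after li $t5, 21: $t5=21
after li $t2, 1: $t2=1
after li $t7, -1: $t7=-1
after add $t5, $t7, 1: $t5=(-1)+1=0
after sub $t5, $t7, $t4: $t5=(-1)-37=-38
cmp $t5, $t7  (cmp -38,-1)
bgt loop: not taken
after sub $t4, $t2, $t5: $t4=1-(-38)=39
after srl $t7, $t4, 4: $t7=39>>4=2
after mul $t5, $t2, 2: $t5=1*2=2
after add $t2, $t7, 9: $t2=2+9=11
after sub $t7, $t5, $t4: $t7=2-39=-37
halt.

-37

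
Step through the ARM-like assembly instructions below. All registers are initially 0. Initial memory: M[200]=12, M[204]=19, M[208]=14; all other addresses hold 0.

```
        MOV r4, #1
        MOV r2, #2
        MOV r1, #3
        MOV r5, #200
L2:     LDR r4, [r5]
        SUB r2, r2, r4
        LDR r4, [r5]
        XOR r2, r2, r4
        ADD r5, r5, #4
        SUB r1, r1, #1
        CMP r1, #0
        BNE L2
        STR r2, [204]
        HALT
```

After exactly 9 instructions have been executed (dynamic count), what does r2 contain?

-6

after MOV r4, #1: r4=1
after MOV r2, #2: r2=2
after MOV r1, #3: r1=3
after MOV r5, #200: r5=200
after LDR r4, [r5]: r4=M[200]=12
after SUB r2, r2, r4: r2=2-12=-10
after LDR r4, [r5]: r4=M[200]=12
after XOR r2, r2, r4: r2=(-10)^12=-6
after ADD r5, r5, #4: r5=200+4=204
After step 9: r2 = -6.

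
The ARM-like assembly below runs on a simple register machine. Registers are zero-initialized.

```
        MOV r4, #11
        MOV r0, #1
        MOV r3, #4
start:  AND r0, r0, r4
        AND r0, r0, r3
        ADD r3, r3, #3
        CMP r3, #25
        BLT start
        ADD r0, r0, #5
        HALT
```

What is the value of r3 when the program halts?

r4=11
r0=1
r3=4
r0=1&11=1
r0=1&4=0
r3=4+3=7
CMP r3, #25  (cmp 7,25)
BLT start: taken
r0=0&11=0
r0=0&7=0
r3=7+3=10
CMP r3, #25  (cmp 10,25)
BLT start: taken
r0=0&11=0
r0=0&10=0
r3=10+3=13
CMP r3, #25  (cmp 13,25)
BLT start: taken
r0=0&11=0
r0=0&13=0
r3=13+3=16
CMP r3, #25  (cmp 16,25)
BLT start: taken
r0=0&11=0
r0=0&16=0
r3=16+3=19
CMP r3, #25  (cmp 19,25)
BLT start: taken
r0=0&11=0
r0=0&19=0
r3=19+3=22
CMP r3, #25  (cmp 22,25)
BLT start: taken
r0=0&11=0
r0=0&22=0
r3=22+3=25
CMP r3, #25  (cmp 25,25)
BLT start: not taken
r0=0+5=5
halt.

25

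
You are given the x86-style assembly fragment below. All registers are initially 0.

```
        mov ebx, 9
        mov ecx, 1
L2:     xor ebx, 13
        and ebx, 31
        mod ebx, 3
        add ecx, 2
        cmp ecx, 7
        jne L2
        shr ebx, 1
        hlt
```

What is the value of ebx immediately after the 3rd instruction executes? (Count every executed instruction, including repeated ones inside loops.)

mov ebx, 9 → ebx=9
mov ecx, 1 → ecx=1
xor ebx, 13 → ebx=9^13=4
After step 3: ebx = 4.

4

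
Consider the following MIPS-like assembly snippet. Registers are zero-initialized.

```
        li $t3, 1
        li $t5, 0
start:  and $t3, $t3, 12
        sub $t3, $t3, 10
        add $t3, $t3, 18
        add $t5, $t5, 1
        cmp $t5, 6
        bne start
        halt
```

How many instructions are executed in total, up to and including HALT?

li $t3, 1 → $t3=1
li $t5, 0 → $t5=0
and $t3, $t3, 12 → $t3=1&12=0
sub $t3, $t3, 10 → $t3=0-10=-10
add $t3, $t3, 18 → $t3=(-10)+18=8
add $t5, $t5, 1 → $t5=0+1=1
cmp $t5, 6  (cmp 1,6)
bne start: taken
and $t3, $t3, 12 → $t3=8&12=8
sub $t3, $t3, 10 → $t3=8-10=-2
add $t3, $t3, 18 → $t3=(-2)+18=16
add $t5, $t5, 1 → $t5=1+1=2
cmp $t5, 6  (cmp 2,6)
bne start: taken
and $t3, $t3, 12 → $t3=16&12=0
sub $t3, $t3, 10 → $t3=0-10=-10
add $t3, $t3, 18 → $t3=(-10)+18=8
add $t5, $t5, 1 → $t5=2+1=3
cmp $t5, 6  (cmp 3,6)
bne start: taken
and $t3, $t3, 12 → $t3=8&12=8
sub $t3, $t3, 10 → $t3=8-10=-2
add $t3, $t3, 18 → $t3=(-2)+18=16
add $t5, $t5, 1 → $t5=3+1=4
cmp $t5, 6  (cmp 4,6)
bne start: taken
and $t3, $t3, 12 → $t3=16&12=0
sub $t3, $t3, 10 → $t3=0-10=-10
add $t3, $t3, 18 → $t3=(-10)+18=8
add $t5, $t5, 1 → $t5=4+1=5
cmp $t5, 6  (cmp 5,6)
bne start: taken
and $t3, $t3, 12 → $t3=8&12=8
sub $t3, $t3, 10 → $t3=8-10=-2
add $t3, $t3, 18 → $t3=(-2)+18=16
add $t5, $t5, 1 → $t5=5+1=6
cmp $t5, 6  (cmp 6,6)
bne start: not taken
halt.
Total executed instructions: 39.

39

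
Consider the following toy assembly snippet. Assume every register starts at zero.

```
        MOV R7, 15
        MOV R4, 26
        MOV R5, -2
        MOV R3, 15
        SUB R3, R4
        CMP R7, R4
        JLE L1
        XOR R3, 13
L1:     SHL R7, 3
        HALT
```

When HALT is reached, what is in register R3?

-11

after MOV R7, 15: R7=15
after MOV R4, 26: R4=26
after MOV R5, -2: R5=-2
after MOV R3, 15: R3=15
after SUB R3, R4: R3=15-26=-11
CMP R7, R4  (cmp 15,26)
JLE L1: taken
after SHL R7, 3: R7=15<<3=120
halt.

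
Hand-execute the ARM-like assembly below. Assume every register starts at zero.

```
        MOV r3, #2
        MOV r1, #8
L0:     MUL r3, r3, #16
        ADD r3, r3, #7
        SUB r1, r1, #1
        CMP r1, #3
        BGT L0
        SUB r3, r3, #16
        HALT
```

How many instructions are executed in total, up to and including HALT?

29

r3=2
r1=8
r3=2*16=32
r3=32+7=39
r1=8-1=7
CMP r1, #3  (cmp 7,3)
BGT L0: taken
r3=39*16=624
r3=624+7=631
r1=7-1=6
CMP r1, #3  (cmp 6,3)
BGT L0: taken
r3=631*16=10096
r3=10096+7=10103
r1=6-1=5
CMP r1, #3  (cmp 5,3)
BGT L0: taken
r3=10103*16=161648
r3=161648+7=161655
r1=5-1=4
CMP r1, #3  (cmp 4,3)
BGT L0: taken
r3=161655*16=2586480
r3=2586480+7=2586487
r1=4-1=3
CMP r1, #3  (cmp 3,3)
BGT L0: not taken
r3=2586487-16=2586471
halt.
Total executed instructions: 29.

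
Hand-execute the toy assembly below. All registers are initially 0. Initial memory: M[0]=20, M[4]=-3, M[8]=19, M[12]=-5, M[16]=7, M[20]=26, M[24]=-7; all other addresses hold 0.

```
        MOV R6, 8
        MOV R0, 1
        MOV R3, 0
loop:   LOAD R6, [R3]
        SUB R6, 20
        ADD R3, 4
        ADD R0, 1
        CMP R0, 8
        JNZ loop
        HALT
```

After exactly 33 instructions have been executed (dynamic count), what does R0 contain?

MOV R6, 8 → R6=8
MOV R0, 1 → R0=1
MOV R3, 0 → R3=0
LOAD R6, [R3] → R6=M[0]=20
SUB R6, 20 → R6=20-20=0
ADD R3, 4 → R3=0+4=4
ADD R0, 1 → R0=1+1=2
CMP R0, 8  (cmp 2,8)
JNZ loop: taken
LOAD R6, [R3] → R6=M[4]=-3
SUB R6, 20 → R6=(-3)-20=-23
ADD R3, 4 → R3=4+4=8
ADD R0, 1 → R0=2+1=3
CMP R0, 8  (cmp 3,8)
JNZ loop: taken
LOAD R6, [R3] → R6=M[8]=19
SUB R6, 20 → R6=19-20=-1
ADD R3, 4 → R3=8+4=12
ADD R0, 1 → R0=3+1=4
CMP R0, 8  (cmp 4,8)
JNZ loop: taken
LOAD R6, [R3] → R6=M[12]=-5
SUB R6, 20 → R6=(-5)-20=-25
ADD R3, 4 → R3=12+4=16
ADD R0, 1 → R0=4+1=5
CMP R0, 8  (cmp 5,8)
JNZ loop: taken
LOAD R6, [R3] → R6=M[16]=7
SUB R6, 20 → R6=7-20=-13
ADD R3, 4 → R3=16+4=20
ADD R0, 1 → R0=5+1=6
CMP R0, 8  (cmp 6,8)
JNZ loop: taken
After step 33: R0 = 6.

6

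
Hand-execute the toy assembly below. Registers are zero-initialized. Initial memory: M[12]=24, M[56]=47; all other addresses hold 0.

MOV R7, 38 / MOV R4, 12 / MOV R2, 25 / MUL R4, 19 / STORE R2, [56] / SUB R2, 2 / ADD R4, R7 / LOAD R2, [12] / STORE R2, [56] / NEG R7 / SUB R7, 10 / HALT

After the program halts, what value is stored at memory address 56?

24

R7=38
R4=12
R2=25
R4=12*19=228
STORE R2, [56] → M[56]=25
R2=25-2=23
R4=228+38=266
R2=M[12]=24
STORE R2, [56] → M[56]=24
R7=-(38)=-38
R7=(-38)-10=-48
halt.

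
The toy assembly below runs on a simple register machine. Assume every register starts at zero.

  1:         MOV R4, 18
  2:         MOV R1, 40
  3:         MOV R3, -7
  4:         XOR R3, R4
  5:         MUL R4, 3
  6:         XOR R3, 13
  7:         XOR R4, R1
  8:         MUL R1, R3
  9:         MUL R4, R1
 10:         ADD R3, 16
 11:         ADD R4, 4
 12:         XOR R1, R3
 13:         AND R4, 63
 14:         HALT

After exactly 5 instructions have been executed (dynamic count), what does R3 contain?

MOV R4, 18 → R4=18
MOV R1, 40 → R1=40
MOV R3, -7 → R3=-7
XOR R3, R4 → R3=(-7)^18=-21
MUL R4, 3 → R4=18*3=54
After step 5: R3 = -21.

-21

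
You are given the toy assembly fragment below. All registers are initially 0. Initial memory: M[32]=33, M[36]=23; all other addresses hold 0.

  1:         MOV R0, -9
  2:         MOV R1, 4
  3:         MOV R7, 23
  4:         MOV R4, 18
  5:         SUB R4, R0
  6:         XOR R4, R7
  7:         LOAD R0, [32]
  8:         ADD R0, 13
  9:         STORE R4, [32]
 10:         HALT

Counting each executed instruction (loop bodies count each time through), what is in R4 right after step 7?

12

R0=-9
R1=4
R7=23
R4=18
R4=18-(-9)=27
R4=27^23=12
R0=M[32]=33
After step 7: R4 = 12.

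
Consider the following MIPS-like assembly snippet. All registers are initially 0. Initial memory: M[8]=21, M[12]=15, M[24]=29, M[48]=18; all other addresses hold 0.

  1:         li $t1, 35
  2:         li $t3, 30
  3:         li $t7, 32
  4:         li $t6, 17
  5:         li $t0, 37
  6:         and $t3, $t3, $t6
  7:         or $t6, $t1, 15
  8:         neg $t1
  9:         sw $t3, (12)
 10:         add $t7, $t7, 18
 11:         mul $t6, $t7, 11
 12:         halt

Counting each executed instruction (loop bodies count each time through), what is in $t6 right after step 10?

47

after li $t1, 35: $t1=35
after li $t3, 30: $t3=30
after li $t7, 32: $t7=32
after li $t6, 17: $t6=17
after li $t0, 37: $t0=37
after and $t3, $t3, $t6: $t3=30&17=16
after or $t6, $t1, 15: $t6=35|15=47
after neg $t1: $t1=-(35)=-35
sw $t3, (12) → M[12]=16
after add $t7, $t7, 18: $t7=32+18=50
After step 10: $t6 = 47.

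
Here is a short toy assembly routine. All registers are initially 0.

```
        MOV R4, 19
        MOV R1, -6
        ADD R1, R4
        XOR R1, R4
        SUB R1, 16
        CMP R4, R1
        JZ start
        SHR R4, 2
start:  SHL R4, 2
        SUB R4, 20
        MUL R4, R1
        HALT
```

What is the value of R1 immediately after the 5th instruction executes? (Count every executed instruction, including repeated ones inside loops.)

14

after MOV R4, 19: R4=19
after MOV R1, -6: R1=-6
after ADD R1, R4: R1=(-6)+19=13
after XOR R1, R4: R1=13^19=30
after SUB R1, 16: R1=30-16=14
After step 5: R1 = 14.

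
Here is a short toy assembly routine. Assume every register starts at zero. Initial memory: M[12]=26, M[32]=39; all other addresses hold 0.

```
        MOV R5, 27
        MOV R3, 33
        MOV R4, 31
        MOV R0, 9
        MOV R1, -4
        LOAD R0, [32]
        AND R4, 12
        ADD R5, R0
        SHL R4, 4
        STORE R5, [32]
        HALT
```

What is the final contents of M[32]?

after MOV R5, 27: R5=27
after MOV R3, 33: R3=33
after MOV R4, 31: R4=31
after MOV R0, 9: R0=9
after MOV R1, -4: R1=-4
after LOAD R0, [32]: R0=M[32]=39
after AND R4, 12: R4=31&12=12
after ADD R5, R0: R5=27+39=66
after SHL R4, 4: R4=12<<4=192
STORE R5, [32] → M[32]=66
halt.

66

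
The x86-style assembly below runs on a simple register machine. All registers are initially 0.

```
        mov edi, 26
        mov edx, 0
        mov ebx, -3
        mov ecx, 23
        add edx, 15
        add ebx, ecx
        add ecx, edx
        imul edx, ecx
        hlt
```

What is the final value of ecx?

38

after mov edi, 26: edi=26
after mov edx, 0: edx=0
after mov ebx, -3: ebx=-3
after mov ecx, 23: ecx=23
after add edx, 15: edx=0+15=15
after add ebx, ecx: ebx=(-3)+23=20
after add ecx, edx: ecx=23+15=38
after imul edx, ecx: edx=15*38=570
halt.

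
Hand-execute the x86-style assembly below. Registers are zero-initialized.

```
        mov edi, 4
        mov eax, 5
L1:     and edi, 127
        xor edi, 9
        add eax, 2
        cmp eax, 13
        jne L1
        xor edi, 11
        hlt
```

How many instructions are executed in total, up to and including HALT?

24

after mov edi, 4: edi=4
after mov eax, 5: eax=5
after and edi, 127: edi=4&127=4
after xor edi, 9: edi=4^9=13
after add eax, 2: eax=5+2=7
cmp eax, 13  (cmp 7,13)
jne L1: taken
after and edi, 127: edi=13&127=13
after xor edi, 9: edi=13^9=4
after add eax, 2: eax=7+2=9
cmp eax, 13  (cmp 9,13)
jne L1: taken
after and edi, 127: edi=4&127=4
after xor edi, 9: edi=4^9=13
after add eax, 2: eax=9+2=11
cmp eax, 13  (cmp 11,13)
jne L1: taken
after and edi, 127: edi=13&127=13
after xor edi, 9: edi=13^9=4
after add eax, 2: eax=11+2=13
cmp eax, 13  (cmp 13,13)
jne L1: not taken
after xor edi, 11: edi=4^11=15
halt.
Total executed instructions: 24.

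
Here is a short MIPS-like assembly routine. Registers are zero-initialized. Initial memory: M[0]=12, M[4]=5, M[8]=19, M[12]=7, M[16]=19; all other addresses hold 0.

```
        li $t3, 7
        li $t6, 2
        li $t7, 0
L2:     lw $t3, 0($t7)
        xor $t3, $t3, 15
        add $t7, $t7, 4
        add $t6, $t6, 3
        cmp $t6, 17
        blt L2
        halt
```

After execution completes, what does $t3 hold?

after li $t3, 7: $t3=7
after li $t6, 2: $t6=2
after li $t7, 0: $t7=0
after lw $t3, 0($t7): $t3=M[0]=12
after xor $t3, $t3, 15: $t3=12^15=3
after add $t7, $t7, 4: $t7=0+4=4
after add $t6, $t6, 3: $t6=2+3=5
cmp $t6, 17  (cmp 5,17)
blt L2: taken
after lw $t3, 0($t7): $t3=M[4]=5
after xor $t3, $t3, 15: $t3=5^15=10
after add $t7, $t7, 4: $t7=4+4=8
after add $t6, $t6, 3: $t6=5+3=8
cmp $t6, 17  (cmp 8,17)
blt L2: taken
after lw $t3, 0($t7): $t3=M[8]=19
after xor $t3, $t3, 15: $t3=19^15=28
after add $t7, $t7, 4: $t7=8+4=12
after add $t6, $t6, 3: $t6=8+3=11
cmp $t6, 17  (cmp 11,17)
blt L2: taken
after lw $t3, 0($t7): $t3=M[12]=7
after xor $t3, $t3, 15: $t3=7^15=8
after add $t7, $t7, 4: $t7=12+4=16
after add $t6, $t6, 3: $t6=11+3=14
cmp $t6, 17  (cmp 14,17)
blt L2: taken
after lw $t3, 0($t7): $t3=M[16]=19
after xor $t3, $t3, 15: $t3=19^15=28
after add $t7, $t7, 4: $t7=16+4=20
after add $t6, $t6, 3: $t6=14+3=17
cmp $t6, 17  (cmp 17,17)
blt L2: not taken
halt.

28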